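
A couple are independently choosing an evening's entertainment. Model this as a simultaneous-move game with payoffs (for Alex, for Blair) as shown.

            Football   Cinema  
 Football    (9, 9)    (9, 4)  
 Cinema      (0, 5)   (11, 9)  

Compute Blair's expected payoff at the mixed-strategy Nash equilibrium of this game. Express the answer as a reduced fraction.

61/9

Alex mixes with probability p on Football, chosen so Blair is indifferent: 9p + 5(1−p) = 4p + 9(1−p) gives p = 4/9.
Blair's expected payoff is 9·4/9 + 5·5/9 = 61/9.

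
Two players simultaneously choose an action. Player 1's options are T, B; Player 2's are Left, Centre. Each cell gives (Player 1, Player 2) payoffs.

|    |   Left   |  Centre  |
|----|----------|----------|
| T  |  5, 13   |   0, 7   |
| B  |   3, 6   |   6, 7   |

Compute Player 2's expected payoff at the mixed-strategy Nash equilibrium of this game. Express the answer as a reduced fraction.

7

Player 1 mixes with probability p on T, chosen so Player 2 is indifferent: 13p + 6(1−p) = 7p + 7(1−p) gives p = 1/7.
Player 2's expected payoff is 13·1/7 + 6·6/7 = 7.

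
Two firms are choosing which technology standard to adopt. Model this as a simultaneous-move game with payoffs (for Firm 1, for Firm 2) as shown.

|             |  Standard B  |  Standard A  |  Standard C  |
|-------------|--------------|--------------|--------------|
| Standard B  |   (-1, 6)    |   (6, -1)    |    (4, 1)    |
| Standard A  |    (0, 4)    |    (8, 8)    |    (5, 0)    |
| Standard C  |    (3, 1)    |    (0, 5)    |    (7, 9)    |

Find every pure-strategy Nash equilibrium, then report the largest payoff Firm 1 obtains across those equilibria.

Both Standard A is a pure NE (Firm 1: 8 ≥ 6; Firm 2: 8 ≥ 4). Firm 1 gets 8.
Both Standard C is a pure NE (Firm 1: 7 ≥ 5; Firm 2: 9 ≥ 5). Firm 1 gets 7.
Every other cell has a profitable deviation for at least one player. Highest of {8, 7} is 8.

8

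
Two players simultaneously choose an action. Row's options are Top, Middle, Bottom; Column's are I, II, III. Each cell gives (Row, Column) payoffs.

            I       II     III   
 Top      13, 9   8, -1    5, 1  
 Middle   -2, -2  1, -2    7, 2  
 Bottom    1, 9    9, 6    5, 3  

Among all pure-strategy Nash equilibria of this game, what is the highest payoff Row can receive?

(Top, I) is a pure NE (Row: 13 ≥ 1; Column: 9 ≥ 1). Row gets 13.
(Middle, III) is a pure NE (Row: 7 ≥ 5; Column: 2 ≥ -2). Row gets 7.
Every other cell has a profitable deviation for at least one player. Highest of {13, 7} is 13.

13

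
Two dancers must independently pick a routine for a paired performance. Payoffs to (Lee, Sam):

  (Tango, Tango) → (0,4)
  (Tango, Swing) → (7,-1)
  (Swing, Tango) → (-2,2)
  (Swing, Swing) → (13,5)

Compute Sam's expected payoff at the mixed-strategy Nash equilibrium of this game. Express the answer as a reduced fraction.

11/4

Lee mixes with probability p on Tango, chosen so Sam is indifferent: 4p + 2(1−p) = (-1)p + 5(1−p) gives p = 3/8.
Sam's expected payoff is 4·3/8 + 2·5/8 = 11/4.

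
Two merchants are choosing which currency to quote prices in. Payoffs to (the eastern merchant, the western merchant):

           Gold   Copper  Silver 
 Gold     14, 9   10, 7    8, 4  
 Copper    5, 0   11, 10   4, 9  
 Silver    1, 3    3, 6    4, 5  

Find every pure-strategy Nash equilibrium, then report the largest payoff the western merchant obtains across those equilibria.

Both Gold is a pure NE (the eastern merchant: 14 ≥ 5; the western merchant: 9 ≥ 7). The western merchant gets 9.
Both Copper is a pure NE (the eastern merchant: 11 ≥ 10; the western merchant: 10 ≥ 9). The western merchant gets 10.
Every other cell has a profitable deviation for at least one player. Highest of {9, 10} is 10.

10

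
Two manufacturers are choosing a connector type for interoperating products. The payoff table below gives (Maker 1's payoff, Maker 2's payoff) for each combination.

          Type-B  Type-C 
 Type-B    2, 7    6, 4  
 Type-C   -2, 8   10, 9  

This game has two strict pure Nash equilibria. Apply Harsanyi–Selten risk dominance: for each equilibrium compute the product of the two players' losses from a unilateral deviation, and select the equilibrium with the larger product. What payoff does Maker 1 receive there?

2

At both Type-B: Maker 1 loses 2 − (-2) = 4 by deviating; Maker 2 loses 7 − 4 = 3. Product = 4·3 = 12.
At both Type-C: Maker 1 loses 10 − 6 = 4 by deviating; Maker 2 loses 9 − 8 = 1. Product = 4·1 = 4.
12 > 4, so both Type-B is risk-dominant. Maker 1's payoff there is 2.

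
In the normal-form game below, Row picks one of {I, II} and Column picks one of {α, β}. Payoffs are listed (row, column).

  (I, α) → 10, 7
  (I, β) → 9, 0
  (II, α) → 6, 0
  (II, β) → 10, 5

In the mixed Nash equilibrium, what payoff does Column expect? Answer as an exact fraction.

Row mixes with probability p on I, chosen so Column is indifferent: 7p + 0(1−p) = 0p + 5(1−p) gives p = 5/12.
Column's expected payoff is 7·5/12 + 0·7/12 = 35/12.

35/12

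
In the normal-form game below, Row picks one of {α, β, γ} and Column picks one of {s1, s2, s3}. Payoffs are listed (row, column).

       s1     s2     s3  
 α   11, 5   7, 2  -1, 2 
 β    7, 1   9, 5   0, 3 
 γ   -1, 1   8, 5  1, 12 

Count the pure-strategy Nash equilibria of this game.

3

(α, s1): Row gets 11 (best alternative 7); Column gets 5 (best alternative 2). Neither deviates — NE.
(β, s2): Row gets 9 (best alternative 8); Column gets 5 (best alternative 3). Neither deviates — NE.
(γ, s3): Row gets 1 (best alternative 0); Column gets 12 (best alternative 5). Neither deviates — NE.
(γ, s1) is not a NE: Row would switch to α (11 > -1).
No other cell survives both best-response checks, so there are 3 pure NE.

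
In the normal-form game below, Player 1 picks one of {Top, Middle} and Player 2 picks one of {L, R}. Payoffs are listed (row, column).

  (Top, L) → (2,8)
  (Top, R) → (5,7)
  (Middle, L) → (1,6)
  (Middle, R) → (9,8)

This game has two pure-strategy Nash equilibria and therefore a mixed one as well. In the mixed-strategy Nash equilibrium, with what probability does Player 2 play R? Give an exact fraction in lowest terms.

1/5

Player 2's mix q on L must make Player 1 indifferent between Top and Middle.
Player 1's payoff from Top: 2q + 5(1−q). From Middle: 1q + 9(1−q).
Set equal: 1q = 4(1−q) → q = 4/5.
Probability on R is 1 − 4/5 = 1/5.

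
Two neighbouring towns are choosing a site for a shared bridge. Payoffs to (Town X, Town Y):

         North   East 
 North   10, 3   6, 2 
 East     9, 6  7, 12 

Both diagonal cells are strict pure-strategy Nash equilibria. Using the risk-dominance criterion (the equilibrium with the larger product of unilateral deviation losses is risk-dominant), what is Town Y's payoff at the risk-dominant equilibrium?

At both North: Town X loses 10 − 9 = 1 by deviating; Town Y loses 3 − 2 = 1. Product = 1·1 = 1.
At both East: Town X loses 7 − 6 = 1 by deviating; Town Y loses 12 − 6 = 6. Product = 1·6 = 6.
6 > 1, so both East is risk-dominant. Town Y's payoff there is 12.

12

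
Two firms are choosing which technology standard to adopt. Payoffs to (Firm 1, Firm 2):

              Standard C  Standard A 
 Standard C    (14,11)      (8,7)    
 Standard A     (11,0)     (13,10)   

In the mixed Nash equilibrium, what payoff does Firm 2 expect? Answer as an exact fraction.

Firm 1 mixes with probability p on Standard C, chosen so Firm 2 is indifferent: 11p + 0(1−p) = 7p + 10(1−p) gives p = 5/7.
Firm 2's expected payoff is 11·5/7 + 0·2/7 = 55/7.

55/7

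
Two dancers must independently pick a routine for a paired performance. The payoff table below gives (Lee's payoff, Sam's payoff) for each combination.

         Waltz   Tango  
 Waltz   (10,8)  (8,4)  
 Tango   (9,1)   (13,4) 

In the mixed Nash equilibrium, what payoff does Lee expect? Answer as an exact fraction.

29/3

Sam mixes with probability q on Waltz, chosen so Lee is indifferent: 10q + 8(1−q) = 9q + 13(1−q) gives q = 5/6.
Lee's expected payoff (from either row, since indifferent) is 10·5/6 + 8·1/6 = 29/3.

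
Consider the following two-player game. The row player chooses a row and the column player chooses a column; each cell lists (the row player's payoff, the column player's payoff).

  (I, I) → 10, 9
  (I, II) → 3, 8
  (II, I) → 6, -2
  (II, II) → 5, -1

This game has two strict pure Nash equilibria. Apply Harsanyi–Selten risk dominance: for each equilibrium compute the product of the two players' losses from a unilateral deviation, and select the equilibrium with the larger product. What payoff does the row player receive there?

At both I: the row player loses 10 − 6 = 4 by deviating; the column player loses 9 − 8 = 1. Product = 4·1 = 4.
At both II: the row player loses 5 − 3 = 2 by deviating; the column player loses -1 − (-2) = 1. Product = 2·1 = 2.
4 > 2, so both I is risk-dominant. The row player's payoff there is 10.

10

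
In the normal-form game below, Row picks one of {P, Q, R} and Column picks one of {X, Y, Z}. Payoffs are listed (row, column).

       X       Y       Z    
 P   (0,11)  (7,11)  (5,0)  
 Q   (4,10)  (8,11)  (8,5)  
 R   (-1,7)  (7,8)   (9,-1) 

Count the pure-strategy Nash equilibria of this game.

(Q, Y): Row gets 8 (best alternative 7); Column gets 11 (best alternative 10). Neither deviates — NE.
(R, Z) is not a NE: Column would switch to Y (8 > -1).
No other cell survives both best-response checks, so there is 1 pure NE.

1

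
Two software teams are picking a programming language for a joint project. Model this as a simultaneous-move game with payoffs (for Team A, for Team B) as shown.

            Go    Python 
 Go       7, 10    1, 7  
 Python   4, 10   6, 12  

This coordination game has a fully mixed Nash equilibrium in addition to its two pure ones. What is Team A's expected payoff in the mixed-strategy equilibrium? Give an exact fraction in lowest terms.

Team B mixes with probability q on Go, chosen so Team A is indifferent: 7q + 1(1−q) = 4q + 6(1−q) gives q = 5/8.
Team A's expected payoff (from either row, since indifferent) is 7·5/8 + 1·3/8 = 19/4.

19/4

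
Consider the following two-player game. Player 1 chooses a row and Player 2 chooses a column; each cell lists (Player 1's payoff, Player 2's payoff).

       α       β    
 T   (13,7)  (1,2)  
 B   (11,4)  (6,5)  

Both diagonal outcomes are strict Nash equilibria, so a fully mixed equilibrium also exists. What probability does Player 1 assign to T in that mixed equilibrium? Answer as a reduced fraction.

Player 1's mix p on T must make Player 2 indifferent between α and β.
Player 2's payoff from α: 7p + 4(1−p). From β: 2p + 5(1−p).
Set equal: 5p = 1(1−p) → p = 1/6.

1/6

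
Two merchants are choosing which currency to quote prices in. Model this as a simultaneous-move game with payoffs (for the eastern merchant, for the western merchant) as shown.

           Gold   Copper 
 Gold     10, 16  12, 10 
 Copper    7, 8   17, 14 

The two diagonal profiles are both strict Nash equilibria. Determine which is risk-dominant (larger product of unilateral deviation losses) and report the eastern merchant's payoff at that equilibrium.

At both Gold: the eastern merchant loses 10 − 7 = 3 by deviating; the western merchant loses 16 − 10 = 6. Product = 3·6 = 18.
At both Copper: the eastern merchant loses 17 − 12 = 5 by deviating; the western merchant loses 14 − 8 = 6. Product = 5·6 = 30.
30 > 18, so both Copper is risk-dominant. The eastern merchant's payoff there is 17.

17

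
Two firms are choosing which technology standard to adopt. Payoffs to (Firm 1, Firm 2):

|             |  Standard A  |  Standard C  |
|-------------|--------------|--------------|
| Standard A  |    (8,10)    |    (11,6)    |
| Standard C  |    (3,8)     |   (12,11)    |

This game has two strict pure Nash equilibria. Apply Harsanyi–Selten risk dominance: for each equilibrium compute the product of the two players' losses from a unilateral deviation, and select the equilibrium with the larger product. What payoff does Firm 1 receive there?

8

At both Standard A: Firm 1 loses 8 − 3 = 5 by deviating; Firm 2 loses 10 − 6 = 4. Product = 5·4 = 20.
At both Standard C: Firm 1 loses 12 − 11 = 1 by deviating; Firm 2 loses 11 − 8 = 3. Product = 1·3 = 3.
20 > 3, so both Standard A is risk-dominant. Firm 1's payoff there is 8.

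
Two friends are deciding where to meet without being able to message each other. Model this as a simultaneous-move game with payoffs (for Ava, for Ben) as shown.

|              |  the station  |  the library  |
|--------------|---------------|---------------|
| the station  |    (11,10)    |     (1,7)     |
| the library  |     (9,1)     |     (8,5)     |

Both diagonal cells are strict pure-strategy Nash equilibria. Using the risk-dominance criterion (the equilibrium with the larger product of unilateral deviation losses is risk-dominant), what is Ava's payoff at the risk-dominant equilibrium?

At both the station: Ava loses 11 − 9 = 2 by deviating; Ben loses 10 − 7 = 3. Product = 2·3 = 6.
At both the library: Ava loses 8 − 1 = 7 by deviating; Ben loses 5 − 1 = 4. Product = 7·4 = 28.
28 > 6, so both the library is risk-dominant. Ava's payoff there is 8.

8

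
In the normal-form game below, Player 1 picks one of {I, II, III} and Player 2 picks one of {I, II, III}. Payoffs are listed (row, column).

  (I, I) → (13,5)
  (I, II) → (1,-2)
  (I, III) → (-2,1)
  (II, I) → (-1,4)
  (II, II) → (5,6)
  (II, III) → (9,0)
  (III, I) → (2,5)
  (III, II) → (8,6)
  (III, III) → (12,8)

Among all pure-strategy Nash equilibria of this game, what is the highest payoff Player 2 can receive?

Both I is a pure NE (Player 1: 13 ≥ 2; Player 2: 5 ≥ 1). Player 2 gets 5.
Both III is a pure NE (Player 1: 12 ≥ 9; Player 2: 8 ≥ 6). Player 2 gets 8.
Every other cell has a profitable deviation for at least one player. Highest of {5, 8} is 8.

8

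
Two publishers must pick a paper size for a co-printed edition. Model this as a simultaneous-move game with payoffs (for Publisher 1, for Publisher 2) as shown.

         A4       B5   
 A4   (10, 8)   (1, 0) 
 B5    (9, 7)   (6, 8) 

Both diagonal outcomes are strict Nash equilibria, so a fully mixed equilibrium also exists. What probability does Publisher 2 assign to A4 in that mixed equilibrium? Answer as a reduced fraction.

5/6

Publisher 2's mix q on A4 must make Publisher 1 indifferent between A4 and B5.
Publisher 1's payoff from A4: 10q + 1(1−q). From B5: 9q + 6(1−q).
Set equal: 1q = 5(1−q) → q = 5/6.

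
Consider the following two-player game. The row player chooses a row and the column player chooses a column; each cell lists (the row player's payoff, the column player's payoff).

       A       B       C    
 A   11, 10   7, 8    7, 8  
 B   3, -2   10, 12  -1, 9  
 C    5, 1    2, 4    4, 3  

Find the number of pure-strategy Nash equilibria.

Both A: the row player gets 11 (best alternative 5); the column player gets 10 (best alternative 8). Neither deviates — NE.
Both B: the row player gets 10 (best alternative 7); the column player gets 12 (best alternative 9). Neither deviates — NE.
Both C is not a NE: the row player would switch to A (7 > 4).
No other cell survives both best-response checks, so there are 2 pure NE.

2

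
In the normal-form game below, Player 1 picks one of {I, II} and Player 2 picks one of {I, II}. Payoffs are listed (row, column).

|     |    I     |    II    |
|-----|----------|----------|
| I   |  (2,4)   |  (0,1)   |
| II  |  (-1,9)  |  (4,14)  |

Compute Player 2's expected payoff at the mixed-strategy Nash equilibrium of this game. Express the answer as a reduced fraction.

Player 1 mixes with probability p on I, chosen so Player 2 is indifferent: 4p + 9(1−p) = 1p + 14(1−p) gives p = 5/8.
Player 2's expected payoff is 4·5/8 + 9·3/8 = 47/8.

47/8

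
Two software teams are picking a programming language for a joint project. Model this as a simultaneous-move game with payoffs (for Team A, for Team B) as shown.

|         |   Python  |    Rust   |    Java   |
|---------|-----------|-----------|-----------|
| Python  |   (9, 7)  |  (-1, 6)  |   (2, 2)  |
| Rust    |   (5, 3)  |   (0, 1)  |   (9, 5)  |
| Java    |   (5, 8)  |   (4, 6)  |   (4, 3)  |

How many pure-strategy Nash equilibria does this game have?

Both Python: Team A gets 9 (best alternative 5); Team B gets 7 (best alternative 6). Neither deviates — NE.
(Rust, Java): Team A gets 9 (best alternative 4); Team B gets 5 (best alternative 3). Neither deviates — NE.
Both Java is not a NE: Team A would switch to Rust (9 > 4).
No other cell survives both best-response checks, so there are 2 pure NE.

2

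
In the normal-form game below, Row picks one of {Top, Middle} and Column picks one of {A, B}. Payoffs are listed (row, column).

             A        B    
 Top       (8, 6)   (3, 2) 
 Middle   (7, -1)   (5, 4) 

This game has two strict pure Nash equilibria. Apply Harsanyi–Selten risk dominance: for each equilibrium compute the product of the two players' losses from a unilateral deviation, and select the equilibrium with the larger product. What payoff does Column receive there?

At (Top, A): Row loses 8 − 7 = 1 by deviating; Column loses 6 − 2 = 4. Product = 1·4 = 4.
At (Middle, B): Row loses 5 − 3 = 2 by deviating; Column loses 4 − (-1) = 5. Product = 2·5 = 10.
10 > 4, so (Middle, B) is risk-dominant. Column's payoff there is 4.

4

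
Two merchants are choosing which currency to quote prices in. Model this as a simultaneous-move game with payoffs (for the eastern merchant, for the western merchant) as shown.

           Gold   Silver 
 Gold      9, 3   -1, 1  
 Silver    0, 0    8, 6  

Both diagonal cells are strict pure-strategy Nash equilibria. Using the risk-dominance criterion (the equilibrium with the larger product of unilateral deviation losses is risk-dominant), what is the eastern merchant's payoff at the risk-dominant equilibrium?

At both Gold: the eastern merchant loses 9 − 0 = 9 by deviating; the western merchant loses 3 − 1 = 2. Product = 9·2 = 18.
At both Silver: the eastern merchant loses 8 − (-1) = 9 by deviating; the western merchant loses 6 − 0 = 6. Product = 9·6 = 54.
54 > 18, so both Silver is risk-dominant. The eastern merchant's payoff there is 8.

8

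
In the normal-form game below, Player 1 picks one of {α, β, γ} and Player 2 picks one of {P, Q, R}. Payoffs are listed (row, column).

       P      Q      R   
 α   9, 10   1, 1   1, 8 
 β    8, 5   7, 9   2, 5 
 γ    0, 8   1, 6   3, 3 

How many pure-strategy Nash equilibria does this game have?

2

(α, P): Player 1 gets 9 (best alternative 8); Player 2 gets 10 (best alternative 8). Neither deviates — NE.
(β, Q): Player 1 gets 7 (best alternative 1); Player 2 gets 9 (best alternative 5). Neither deviates — NE.
(γ, R) is not a NE: Player 2 would switch to P (8 > 3).
No other cell survives both best-response checks, so there are 2 pure NE.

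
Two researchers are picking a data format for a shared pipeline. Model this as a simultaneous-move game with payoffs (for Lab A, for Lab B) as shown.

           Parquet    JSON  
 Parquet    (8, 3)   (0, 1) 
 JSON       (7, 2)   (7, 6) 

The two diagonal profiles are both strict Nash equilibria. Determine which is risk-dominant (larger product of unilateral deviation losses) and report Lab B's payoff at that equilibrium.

At both Parquet: Lab A loses 8 − 7 = 1 by deviating; Lab B loses 3 − 1 = 2. Product = 1·2 = 2.
At both JSON: Lab A loses 7 − 0 = 7 by deviating; Lab B loses 6 − 2 = 4. Product = 7·4 = 28.
28 > 2, so both JSON is risk-dominant. Lab B's payoff there is 6.

6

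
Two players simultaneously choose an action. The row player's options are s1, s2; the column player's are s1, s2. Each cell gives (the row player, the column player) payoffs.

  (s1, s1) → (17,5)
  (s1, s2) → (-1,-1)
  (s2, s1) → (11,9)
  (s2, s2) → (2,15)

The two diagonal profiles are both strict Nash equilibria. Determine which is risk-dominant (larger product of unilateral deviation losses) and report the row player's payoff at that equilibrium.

17

At both s1: the row player loses 17 − 11 = 6 by deviating; the column player loses 5 − (-1) = 6. Product = 6·6 = 36.
At both s2: the row player loses 2 − (-1) = 3 by deviating; the column player loses 15 − 9 = 6. Product = 3·6 = 18.
36 > 18, so both s1 is risk-dominant. The row player's payoff there is 17.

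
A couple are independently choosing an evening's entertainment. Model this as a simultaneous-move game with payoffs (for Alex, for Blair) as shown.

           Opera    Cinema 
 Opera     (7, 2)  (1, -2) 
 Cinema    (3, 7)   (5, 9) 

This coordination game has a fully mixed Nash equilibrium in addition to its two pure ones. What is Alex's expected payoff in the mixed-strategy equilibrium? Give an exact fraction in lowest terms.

Blair mixes with probability q on Opera, chosen so Alex is indifferent: 7q + 1(1−q) = 3q + 5(1−q) gives q = 1/2.
Alex's expected payoff (from either row, since indifferent) is 7·1/2 + 1·1/2 = 4.

4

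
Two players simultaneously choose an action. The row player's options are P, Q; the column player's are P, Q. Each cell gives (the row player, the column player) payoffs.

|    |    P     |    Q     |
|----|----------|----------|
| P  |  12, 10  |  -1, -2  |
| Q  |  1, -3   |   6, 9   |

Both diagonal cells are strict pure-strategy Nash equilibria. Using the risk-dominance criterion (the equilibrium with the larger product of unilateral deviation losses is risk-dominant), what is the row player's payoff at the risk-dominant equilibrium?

12

At both P: the row player loses 12 − 1 = 11 by deviating; the column player loses 10 − (-2) = 12. Product = 11·12 = 132.
At both Q: the row player loses 6 − (-1) = 7 by deviating; the column player loses 9 − (-3) = 12. Product = 7·12 = 84.
132 > 84, so both P is risk-dominant. The row player's payoff there is 12.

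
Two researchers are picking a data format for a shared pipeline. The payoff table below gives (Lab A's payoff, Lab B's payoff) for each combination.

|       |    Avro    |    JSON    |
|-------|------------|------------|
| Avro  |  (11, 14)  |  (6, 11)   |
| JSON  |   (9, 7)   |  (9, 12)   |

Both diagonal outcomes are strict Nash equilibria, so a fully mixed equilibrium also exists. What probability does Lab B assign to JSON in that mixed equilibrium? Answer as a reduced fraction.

Lab B's mix q on Avro must make Lab A indifferent between Avro and JSON.
Lab A's payoff from Avro: 11q + 6(1−q). From JSON: 9q + 9(1−q).
Set equal: 2q = 3(1−q) → q = 3/5.
Probability on JSON is 1 − 3/5 = 2/5.

2/5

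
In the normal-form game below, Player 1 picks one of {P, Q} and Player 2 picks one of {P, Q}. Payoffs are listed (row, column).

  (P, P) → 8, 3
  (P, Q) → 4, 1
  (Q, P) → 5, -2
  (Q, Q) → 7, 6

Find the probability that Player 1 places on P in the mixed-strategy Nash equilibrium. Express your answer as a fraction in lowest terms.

Player 1's mix p on P must make Player 2 indifferent between P and Q.
Player 2's payoff from P: 3p + (-2)(1−p). From Q: 1p + 6(1−p).
Set equal: 2p = 8(1−p) → p = 8/10 = 4/5.

4/5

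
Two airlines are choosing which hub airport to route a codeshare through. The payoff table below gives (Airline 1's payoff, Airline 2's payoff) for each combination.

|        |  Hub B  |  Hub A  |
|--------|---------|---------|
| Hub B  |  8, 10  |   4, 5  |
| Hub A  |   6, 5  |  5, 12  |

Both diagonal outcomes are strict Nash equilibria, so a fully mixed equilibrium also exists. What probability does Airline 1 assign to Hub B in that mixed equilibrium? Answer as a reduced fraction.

Airline 1's mix p on Hub B must make Airline 2 indifferent between Hub B and Hub A.
Airline 2's payoff from Hub B: 10p + 5(1−p). From Hub A: 5p + 12(1−p).
Set equal: 5p = 7(1−p) → p = 7/12.

7/12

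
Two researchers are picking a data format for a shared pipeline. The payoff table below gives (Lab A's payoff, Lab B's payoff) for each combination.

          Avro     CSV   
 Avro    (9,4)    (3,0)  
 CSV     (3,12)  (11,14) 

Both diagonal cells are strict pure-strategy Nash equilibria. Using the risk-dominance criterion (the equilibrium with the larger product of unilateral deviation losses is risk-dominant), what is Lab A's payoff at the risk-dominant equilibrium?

9

At both Avro: Lab A loses 9 − 3 = 6 by deviating; Lab B loses 4 − 0 = 4. Product = 6·4 = 24.
At both CSV: Lab A loses 11 − 3 = 8 by deviating; Lab B loses 14 − 12 = 2. Product = 8·2 = 16.
24 > 16, so both Avro is risk-dominant. Lab A's payoff there is 9.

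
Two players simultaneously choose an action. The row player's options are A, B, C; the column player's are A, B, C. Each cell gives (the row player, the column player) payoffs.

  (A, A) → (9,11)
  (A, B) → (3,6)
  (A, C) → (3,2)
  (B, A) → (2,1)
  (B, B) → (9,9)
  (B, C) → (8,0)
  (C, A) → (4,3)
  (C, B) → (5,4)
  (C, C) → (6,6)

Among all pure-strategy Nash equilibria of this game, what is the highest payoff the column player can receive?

Both A is a pure NE (the row player: 9 ≥ 4; the column player: 11 ≥ 6). The column player gets 11.
Both B is a pure NE (the row player: 9 ≥ 5; the column player: 9 ≥ 1). The column player gets 9.
Every other cell has a profitable deviation for at least one player. Highest of {11, 9} is 11.

11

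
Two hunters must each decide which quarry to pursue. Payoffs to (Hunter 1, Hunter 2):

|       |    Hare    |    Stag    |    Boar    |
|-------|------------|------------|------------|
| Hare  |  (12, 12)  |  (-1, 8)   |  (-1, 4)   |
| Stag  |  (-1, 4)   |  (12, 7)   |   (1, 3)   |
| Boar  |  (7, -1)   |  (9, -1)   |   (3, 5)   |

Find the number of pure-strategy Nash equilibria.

3

Both Hare: Hunter 1 gets 12 (best alternative 7); Hunter 2 gets 12 (best alternative 8). Neither deviates — NE.
Both Stag: Hunter 1 gets 12 (best alternative 9); Hunter 2 gets 7 (best alternative 4). Neither deviates — NE.
Both Boar: Hunter 1 gets 3 (best alternative 1); Hunter 2 gets 5 (best alternative -1). Neither deviates — NE.
(Hare, Stag) is not a NE: Hunter 1 would switch to Stag (12 > -1).
No other cell survives both best-response checks, so there are 3 pure NE.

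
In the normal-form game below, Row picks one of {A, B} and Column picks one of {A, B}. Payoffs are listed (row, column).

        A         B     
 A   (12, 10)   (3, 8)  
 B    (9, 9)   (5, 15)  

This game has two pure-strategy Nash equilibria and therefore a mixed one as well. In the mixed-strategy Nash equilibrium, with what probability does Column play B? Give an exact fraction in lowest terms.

Column's mix q on A must make Row indifferent between A and B.
Row's payoff from A: 12q + 3(1−q). From B: 9q + 5(1−q).
Set equal: 3q = 2(1−q) → q = 2/5.
Probability on B is 1 − 2/5 = 3/5.

3/5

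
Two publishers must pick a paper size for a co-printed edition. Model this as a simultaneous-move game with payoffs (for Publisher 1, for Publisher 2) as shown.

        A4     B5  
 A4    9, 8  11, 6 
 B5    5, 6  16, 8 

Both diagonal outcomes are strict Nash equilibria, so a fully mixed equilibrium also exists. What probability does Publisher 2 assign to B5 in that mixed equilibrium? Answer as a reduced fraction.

4/9

Publisher 2's mix q on A4 must make Publisher 1 indifferent between A4 and B5.
Publisher 1's payoff from A4: 9q + 11(1−q). From B5: 5q + 16(1−q).
Set equal: 4q = 5(1−q) → q = 5/9.
Probability on B5 is 1 − 5/9 = 4/9.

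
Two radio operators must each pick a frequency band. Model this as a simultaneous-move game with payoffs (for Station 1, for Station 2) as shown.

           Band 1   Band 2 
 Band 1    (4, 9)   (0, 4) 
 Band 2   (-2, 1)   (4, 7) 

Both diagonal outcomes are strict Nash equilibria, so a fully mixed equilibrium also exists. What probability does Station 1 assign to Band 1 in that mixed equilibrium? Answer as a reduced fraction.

Station 1's mix p on Band 1 must make Station 2 indifferent between Band 1 and Band 2.
Station 2's payoff from Band 1: 9p + 1(1−p). From Band 2: 4p + 7(1−p).
Set equal: 5p = 6(1−p) → p = 6/11.

6/11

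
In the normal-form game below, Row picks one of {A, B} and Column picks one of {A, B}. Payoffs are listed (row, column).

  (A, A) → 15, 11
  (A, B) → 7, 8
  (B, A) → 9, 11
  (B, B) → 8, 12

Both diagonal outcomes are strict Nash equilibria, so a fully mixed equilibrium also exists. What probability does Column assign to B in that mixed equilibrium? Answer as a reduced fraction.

6/7

Column's mix q on A must make Row indifferent between A and B.
Row's payoff from A: 15q + 7(1−q). From B: 9q + 8(1−q).
Set equal: 6q = 1(1−q) → q = 1/7.
Probability on B is 1 − 1/7 = 6/7.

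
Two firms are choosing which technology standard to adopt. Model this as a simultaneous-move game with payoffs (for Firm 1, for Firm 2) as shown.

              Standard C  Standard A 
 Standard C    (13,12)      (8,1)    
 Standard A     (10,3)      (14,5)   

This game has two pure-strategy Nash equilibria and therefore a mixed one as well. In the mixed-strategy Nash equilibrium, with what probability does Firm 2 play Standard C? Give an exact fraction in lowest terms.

Firm 2's mix q on Standard C must make Firm 1 indifferent between Standard C and Standard A.
Firm 1's payoff from Standard C: 13q + 8(1−q). From Standard A: 10q + 14(1−q).
Set equal: 3q = 6(1−q) → q = 6/9 = 2/3.

2/3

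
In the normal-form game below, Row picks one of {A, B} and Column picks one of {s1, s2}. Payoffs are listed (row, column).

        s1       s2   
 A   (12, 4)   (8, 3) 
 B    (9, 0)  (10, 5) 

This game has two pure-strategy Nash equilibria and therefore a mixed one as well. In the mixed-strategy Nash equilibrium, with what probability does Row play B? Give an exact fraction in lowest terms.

Row's mix p on A must make Column indifferent between s1 and s2.
Column's payoff from s1: 4p + 0(1−p). From s2: 3p + 5(1−p).
Set equal: 1p = 5(1−p) → p = 5/6.
Probability on B is 1 − 5/6 = 1/6.

1/6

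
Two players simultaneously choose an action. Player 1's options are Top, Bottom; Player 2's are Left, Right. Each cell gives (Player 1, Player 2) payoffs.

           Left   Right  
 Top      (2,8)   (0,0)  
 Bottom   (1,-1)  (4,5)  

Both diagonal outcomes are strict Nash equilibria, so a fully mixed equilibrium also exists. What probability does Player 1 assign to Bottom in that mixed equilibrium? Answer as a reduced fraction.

4/7

Player 1's mix p on Top must make Player 2 indifferent between Left and Right.
Player 2's payoff from Left: 8p + (-1)(1−p). From Right: 0p + 5(1−p).
Set equal: 8p = 6(1−p) → p = 6/14 = 3/7.
Probability on Bottom is 1 − 3/7 = 4/7.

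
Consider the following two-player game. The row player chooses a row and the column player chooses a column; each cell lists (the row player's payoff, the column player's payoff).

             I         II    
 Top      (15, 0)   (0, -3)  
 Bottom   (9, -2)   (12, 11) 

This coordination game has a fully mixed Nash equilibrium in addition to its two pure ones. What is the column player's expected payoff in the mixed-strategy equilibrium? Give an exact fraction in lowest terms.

The row player mixes with probability p on Top, chosen so the column player is indifferent: 0p + (-2)(1−p) = (-3)p + 11(1−p) gives p = 13/16.
The column player's expected payoff is 0·13/16 + (-2)·3/16 = -3/8.

-3/8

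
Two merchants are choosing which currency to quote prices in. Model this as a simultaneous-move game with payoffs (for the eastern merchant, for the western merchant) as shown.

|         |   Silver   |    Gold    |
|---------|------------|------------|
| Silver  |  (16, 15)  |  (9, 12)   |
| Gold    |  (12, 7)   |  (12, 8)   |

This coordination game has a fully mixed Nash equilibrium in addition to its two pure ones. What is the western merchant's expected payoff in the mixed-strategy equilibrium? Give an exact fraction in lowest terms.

9

The eastern merchant mixes with probability p on Silver, chosen so the western merchant is indifferent: 15p + 7(1−p) = 12p + 8(1−p) gives p = 1/4.
The western merchant's expected payoff is 15·1/4 + 7·3/4 = 9.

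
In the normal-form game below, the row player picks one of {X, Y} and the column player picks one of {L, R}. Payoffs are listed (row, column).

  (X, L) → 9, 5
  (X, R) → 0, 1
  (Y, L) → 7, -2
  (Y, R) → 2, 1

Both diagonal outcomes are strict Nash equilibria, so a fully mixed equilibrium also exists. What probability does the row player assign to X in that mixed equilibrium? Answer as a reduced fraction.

3/7

The row player's mix p on X must make the column player indifferent between L and R.
The column player's payoff from L: 5p + (-2)(1−p). From R: 1p + 1(1−p).
Set equal: 4p = 3(1−p) → p = 3/7.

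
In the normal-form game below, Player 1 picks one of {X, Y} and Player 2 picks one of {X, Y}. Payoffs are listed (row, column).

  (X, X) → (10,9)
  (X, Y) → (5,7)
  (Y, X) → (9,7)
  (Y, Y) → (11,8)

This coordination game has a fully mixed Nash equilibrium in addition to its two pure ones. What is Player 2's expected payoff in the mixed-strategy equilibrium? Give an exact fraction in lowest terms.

Player 1 mixes with probability p on X, chosen so Player 2 is indifferent: 9p + 7(1−p) = 7p + 8(1−p) gives p = 1/3.
Player 2's expected payoff is 9·1/3 + 7·2/3 = 23/3.

23/3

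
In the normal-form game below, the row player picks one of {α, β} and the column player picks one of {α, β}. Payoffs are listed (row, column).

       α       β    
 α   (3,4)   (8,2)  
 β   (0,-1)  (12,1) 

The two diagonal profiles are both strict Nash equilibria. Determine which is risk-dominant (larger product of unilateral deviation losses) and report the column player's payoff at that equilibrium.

At both α: the row player loses 3 − 0 = 3 by deviating; the column player loses 4 − 2 = 2. Product = 3·2 = 6.
At both β: the row player loses 12 − 8 = 4 by deviating; the column player loses 1 − (-1) = 2. Product = 4·2 = 8.
8 > 6, so both β is risk-dominant. The column player's payoff there is 1.

1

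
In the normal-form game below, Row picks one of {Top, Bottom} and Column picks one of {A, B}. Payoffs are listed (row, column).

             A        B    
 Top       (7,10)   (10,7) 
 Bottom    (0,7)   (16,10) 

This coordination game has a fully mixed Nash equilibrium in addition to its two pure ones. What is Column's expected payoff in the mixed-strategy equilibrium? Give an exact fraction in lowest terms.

Row mixes with probability p on Top, chosen so Column is indifferent: 10p + 7(1−p) = 7p + 10(1−p) gives p = 1/2.
Column's expected payoff is 10·1/2 + 7·1/2 = 17/2.

17/2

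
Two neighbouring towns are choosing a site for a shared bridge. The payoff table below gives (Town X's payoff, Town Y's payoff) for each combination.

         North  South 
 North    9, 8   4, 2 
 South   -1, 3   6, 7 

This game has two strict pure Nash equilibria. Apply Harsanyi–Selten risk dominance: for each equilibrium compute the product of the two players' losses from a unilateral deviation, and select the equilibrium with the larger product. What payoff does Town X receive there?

At both North: Town X loses 9 − (-1) = 10 by deviating; Town Y loses 8 − 2 = 6. Product = 10·6 = 60.
At both South: Town X loses 6 − 4 = 2 by deviating; Town Y loses 7 − 3 = 4. Product = 2·4 = 8.
60 > 8, so both North is risk-dominant. Town X's payoff there is 9.

9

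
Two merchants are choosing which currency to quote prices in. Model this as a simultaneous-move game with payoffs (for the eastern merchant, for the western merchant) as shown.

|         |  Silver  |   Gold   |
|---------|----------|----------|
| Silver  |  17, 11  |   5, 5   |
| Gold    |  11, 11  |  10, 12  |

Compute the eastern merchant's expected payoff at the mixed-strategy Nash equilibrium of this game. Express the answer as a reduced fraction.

The western merchant mixes with probability q on Silver, chosen so the eastern merchant is indifferent: 17q + 5(1−q) = 11q + 10(1−q) gives q = 5/11.
The eastern merchant's expected payoff (from either row, since indifferent) is 17·5/11 + 5·6/11 = 115/11.

115/11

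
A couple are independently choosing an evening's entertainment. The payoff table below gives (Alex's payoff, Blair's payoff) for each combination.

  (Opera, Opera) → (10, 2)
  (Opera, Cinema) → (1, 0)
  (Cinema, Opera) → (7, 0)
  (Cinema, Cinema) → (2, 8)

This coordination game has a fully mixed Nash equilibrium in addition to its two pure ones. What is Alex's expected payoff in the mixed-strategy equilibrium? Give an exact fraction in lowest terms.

Blair mixes with probability q on Opera, chosen so Alex is indifferent: 10q + 1(1−q) = 7q + 2(1−q) gives q = 1/4.
Alex's expected payoff (from either row, since indifferent) is 10·1/4 + 1·3/4 = 13/4.

13/4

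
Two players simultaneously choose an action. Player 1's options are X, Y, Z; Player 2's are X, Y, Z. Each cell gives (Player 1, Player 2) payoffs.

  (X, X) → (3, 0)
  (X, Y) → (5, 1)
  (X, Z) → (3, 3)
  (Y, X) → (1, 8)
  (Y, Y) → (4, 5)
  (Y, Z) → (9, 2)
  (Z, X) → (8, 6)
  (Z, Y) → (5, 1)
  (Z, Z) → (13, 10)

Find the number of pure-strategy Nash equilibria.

1

Both Z: Player 1 gets 13 (best alternative 9); Player 2 gets 10 (best alternative 6). Neither deviates — NE.
Both X is not a NE: Player 1 would switch to Z (8 > 3).
No other cell survives both best-response checks, so there is 1 pure NE.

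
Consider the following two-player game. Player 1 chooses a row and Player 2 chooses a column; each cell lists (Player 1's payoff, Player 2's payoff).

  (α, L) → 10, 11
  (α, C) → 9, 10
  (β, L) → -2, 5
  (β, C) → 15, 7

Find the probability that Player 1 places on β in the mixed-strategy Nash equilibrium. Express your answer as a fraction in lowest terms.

Player 1's mix p on α must make Player 2 indifferent between L and C.
Player 2's payoff from L: 11p + 5(1−p). From C: 10p + 7(1−p).
Set equal: 1p = 2(1−p) → p = 2/3.
Probability on β is 1 − 2/3 = 1/3.

1/3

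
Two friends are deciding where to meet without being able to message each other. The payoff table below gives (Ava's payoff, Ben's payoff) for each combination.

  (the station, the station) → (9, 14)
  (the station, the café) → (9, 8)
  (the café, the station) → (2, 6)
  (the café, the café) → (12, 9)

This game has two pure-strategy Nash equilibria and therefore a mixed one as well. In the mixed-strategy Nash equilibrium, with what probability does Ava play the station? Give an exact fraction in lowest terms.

1/3

Ava's mix p on the station must make Ben indifferent between the station and the café.
Ben's payoff from the station: 14p + 6(1−p). From the café: 8p + 9(1−p).
Set equal: 6p = 3(1−p) → p = 3/9 = 1/3.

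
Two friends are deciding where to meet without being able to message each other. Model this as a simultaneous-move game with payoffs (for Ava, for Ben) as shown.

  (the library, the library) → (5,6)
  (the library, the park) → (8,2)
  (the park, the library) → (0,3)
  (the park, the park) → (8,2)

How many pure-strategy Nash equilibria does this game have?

Both the library: Ava gets 5 (best alternative 0); Ben gets 6 (best alternative 2). Neither deviates — NE.
Both the park is not a NE: Ben would switch to the library (3 > 2).
No other cell survives both best-response checks, so there is 1 pure NE.

1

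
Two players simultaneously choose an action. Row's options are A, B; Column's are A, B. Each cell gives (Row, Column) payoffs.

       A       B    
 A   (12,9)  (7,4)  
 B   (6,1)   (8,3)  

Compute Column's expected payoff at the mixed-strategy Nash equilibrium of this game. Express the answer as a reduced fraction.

23/7

Row mixes with probability p on A, chosen so Column is indifferent: 9p + 1(1−p) = 4p + 3(1−p) gives p = 2/7.
Column's expected payoff is 9·2/7 + 1·5/7 = 23/7.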